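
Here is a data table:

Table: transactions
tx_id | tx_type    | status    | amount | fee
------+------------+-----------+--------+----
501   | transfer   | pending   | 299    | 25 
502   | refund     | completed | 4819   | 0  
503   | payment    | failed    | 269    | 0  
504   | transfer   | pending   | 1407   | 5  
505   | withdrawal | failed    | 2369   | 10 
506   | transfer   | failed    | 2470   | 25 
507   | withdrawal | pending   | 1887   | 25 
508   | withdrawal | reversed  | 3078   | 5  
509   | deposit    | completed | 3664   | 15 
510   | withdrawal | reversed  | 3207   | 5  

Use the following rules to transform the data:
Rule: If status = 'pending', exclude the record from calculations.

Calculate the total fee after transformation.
60

Step 1: Identify records where status = 'pending'
Step 2: The excluded records sum to 55
Step 3: Original total fee = 115
Step 4: Remaining total = 115 - 55 = 60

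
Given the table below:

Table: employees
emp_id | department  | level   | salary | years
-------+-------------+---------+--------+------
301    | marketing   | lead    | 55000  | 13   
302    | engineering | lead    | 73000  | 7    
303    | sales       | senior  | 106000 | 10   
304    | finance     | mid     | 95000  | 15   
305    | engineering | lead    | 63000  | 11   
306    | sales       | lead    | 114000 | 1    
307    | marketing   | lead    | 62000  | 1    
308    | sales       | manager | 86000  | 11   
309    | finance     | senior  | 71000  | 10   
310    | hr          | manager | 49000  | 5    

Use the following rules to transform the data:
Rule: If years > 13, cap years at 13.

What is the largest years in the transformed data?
13

Step 1: Original maximum years = 15
Step 2: Apply cap at 13
Step 3: 1 records had years > 13 and were capped
Step 4: Maximum after transformation = 13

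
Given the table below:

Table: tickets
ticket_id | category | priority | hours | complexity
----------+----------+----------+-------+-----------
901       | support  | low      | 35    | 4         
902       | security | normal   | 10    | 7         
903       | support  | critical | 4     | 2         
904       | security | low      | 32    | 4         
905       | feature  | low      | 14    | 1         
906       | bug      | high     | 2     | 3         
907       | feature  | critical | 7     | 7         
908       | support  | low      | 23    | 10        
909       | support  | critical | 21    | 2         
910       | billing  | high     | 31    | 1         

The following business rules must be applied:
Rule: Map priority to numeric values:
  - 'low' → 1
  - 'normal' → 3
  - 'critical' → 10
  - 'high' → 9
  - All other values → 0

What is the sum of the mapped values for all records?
55

Step 1: Apply mapping to each record
Step 2: Count by status:
  'low': 4 records × 1 = 4
  'normal': 1 records × 3 = 3
  'critical': 3 records × 10 = 30
  'high': 2 records × 9 = 18
Step 3: Sum all mapped values = 55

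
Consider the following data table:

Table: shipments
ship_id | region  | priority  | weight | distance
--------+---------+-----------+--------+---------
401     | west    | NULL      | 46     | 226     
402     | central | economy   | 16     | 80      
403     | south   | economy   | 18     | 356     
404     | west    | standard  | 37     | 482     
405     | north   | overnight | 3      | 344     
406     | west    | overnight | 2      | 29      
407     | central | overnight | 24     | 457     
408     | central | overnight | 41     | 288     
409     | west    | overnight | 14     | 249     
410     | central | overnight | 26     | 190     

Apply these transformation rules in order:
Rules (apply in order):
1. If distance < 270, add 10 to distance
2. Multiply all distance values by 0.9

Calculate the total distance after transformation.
2475.9

Step 1: Apply Rule 1 - Add 10 to records with distance < 270
  - 5 records affected: 774 + (5 × 10) = 824
  - Unaffected records: 1927
  - Sum after Rule 1: 2751
Step 2: Apply Rule 2 - Multiply all by 0.9
  - 2751 × 0.9 = 2475.9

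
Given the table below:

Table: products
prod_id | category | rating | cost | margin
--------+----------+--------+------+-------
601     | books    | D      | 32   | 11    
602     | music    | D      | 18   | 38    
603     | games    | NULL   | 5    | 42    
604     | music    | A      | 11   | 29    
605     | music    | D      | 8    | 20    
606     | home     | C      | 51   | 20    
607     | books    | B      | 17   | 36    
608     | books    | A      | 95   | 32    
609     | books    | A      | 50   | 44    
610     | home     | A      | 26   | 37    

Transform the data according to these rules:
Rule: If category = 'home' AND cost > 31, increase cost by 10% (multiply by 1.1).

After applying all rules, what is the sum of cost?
318.1

Step 1: Find records where category = 'home' AND cost > 31
Step 2: 1 records match, summing to 51
Step 3: After multiplier: 51 × 1.1 = 56.1
Step 4: Unaffected records sum: 262
Step 5: Final sum = 56.1 + 262 = 318.1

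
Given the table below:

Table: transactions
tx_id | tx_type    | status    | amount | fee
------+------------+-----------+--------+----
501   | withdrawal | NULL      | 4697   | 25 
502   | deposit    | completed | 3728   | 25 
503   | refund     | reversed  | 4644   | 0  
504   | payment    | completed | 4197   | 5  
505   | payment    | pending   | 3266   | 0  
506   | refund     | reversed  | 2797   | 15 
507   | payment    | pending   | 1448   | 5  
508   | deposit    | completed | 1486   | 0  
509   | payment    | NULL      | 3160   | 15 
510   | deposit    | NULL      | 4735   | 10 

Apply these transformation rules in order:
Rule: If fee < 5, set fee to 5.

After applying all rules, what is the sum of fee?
115

Step 1: 3 records have fee < 5
Step 2: These records originally summed to 0
Step 3: After setting to minimum: 3 × 5 = 15
Step 4: Unaffected records sum: 100
Step 5: Final sum = 15 + 100 = 115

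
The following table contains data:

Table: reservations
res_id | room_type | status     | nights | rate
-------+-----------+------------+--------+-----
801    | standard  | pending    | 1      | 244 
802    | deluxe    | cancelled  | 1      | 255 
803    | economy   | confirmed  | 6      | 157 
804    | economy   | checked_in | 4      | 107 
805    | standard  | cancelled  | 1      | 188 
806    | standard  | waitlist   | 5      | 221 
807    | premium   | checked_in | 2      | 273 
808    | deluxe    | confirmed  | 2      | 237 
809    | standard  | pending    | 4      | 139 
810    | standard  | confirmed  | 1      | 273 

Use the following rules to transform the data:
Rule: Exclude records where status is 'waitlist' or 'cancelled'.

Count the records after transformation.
7

Step 1: Count records to exclude
  - 1 (waitlist) + 2 (cancelled) = 3 records
Step 2: Total records: 10
Step 3: Remaining = 10 - 3 = 7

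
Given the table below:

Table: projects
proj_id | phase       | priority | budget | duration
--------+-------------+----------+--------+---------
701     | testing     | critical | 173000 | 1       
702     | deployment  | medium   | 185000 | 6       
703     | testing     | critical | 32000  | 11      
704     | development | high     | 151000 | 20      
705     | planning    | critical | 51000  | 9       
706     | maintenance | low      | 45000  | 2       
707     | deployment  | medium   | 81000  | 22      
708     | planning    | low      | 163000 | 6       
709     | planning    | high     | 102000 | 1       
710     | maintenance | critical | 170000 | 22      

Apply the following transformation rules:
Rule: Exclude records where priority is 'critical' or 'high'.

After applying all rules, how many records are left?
4

Step 1: Count records to exclude
  - 4 (critical) + 2 (high) = 6 records
Step 2: Total records: 10
Step 3: Remaining = 10 - 6 = 4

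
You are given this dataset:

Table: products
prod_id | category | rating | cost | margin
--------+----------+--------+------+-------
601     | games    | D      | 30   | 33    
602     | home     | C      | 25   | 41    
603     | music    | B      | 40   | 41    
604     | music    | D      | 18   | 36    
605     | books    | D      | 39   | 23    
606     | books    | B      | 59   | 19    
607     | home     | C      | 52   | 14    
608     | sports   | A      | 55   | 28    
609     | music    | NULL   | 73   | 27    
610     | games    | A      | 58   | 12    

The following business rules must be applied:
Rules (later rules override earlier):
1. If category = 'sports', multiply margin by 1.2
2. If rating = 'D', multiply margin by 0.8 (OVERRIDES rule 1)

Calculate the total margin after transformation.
261.2

Step 1: Rule 2 takes priority for records with rating = 'D'
  - 3 records: 92 × 0.8 = 73.6
Step 2: Rule 1 applies to remaining records with category = 'sports'
  - 1 records: 28 × 1.2 = 33.6
Step 3: Other records unchanged: 154
Step 4: Final sum = 73.6 + 33.6 + 154 = 261.2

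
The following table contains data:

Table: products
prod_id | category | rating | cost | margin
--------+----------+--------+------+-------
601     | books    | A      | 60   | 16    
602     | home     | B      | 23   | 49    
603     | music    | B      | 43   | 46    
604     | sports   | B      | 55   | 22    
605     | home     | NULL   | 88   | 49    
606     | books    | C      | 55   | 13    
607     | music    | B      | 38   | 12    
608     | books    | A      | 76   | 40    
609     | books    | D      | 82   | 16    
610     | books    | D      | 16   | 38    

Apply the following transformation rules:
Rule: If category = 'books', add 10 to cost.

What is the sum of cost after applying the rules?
586

Step 1: Count records where category = 'books': 5
Step 2: Total bonus added: 5 × 10 = 50
Step 3: Original sum of cost: 536
Step 4: Final sum = 536 + 50 = 586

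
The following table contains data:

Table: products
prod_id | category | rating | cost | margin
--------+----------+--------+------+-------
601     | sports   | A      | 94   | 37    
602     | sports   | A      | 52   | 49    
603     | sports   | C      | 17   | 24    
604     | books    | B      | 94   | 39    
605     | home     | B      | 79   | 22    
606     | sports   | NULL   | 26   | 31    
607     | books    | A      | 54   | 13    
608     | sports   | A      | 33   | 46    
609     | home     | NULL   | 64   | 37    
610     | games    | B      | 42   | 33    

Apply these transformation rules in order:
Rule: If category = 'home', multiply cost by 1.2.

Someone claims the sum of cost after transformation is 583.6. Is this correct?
Yes, the result is correct.

Step 1: Calculate the correct sum after transformation
Step 2: Apply multiplier 1.2 to records where category = 'home'
Step 3: Correct result = 583.6
Step 4: Claimed result = 583.6
Step 5: 583.6 = 583.6 ✓
Conclusion: The claimed result is correct.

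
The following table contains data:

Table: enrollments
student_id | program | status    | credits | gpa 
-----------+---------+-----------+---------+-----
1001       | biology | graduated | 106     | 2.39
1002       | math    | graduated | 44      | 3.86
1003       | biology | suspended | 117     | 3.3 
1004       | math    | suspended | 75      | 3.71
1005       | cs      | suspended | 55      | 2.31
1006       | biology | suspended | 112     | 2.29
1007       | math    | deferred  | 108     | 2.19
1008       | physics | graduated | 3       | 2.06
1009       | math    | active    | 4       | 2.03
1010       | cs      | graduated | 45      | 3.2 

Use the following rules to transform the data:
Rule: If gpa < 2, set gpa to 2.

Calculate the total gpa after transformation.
27.34

Step 1: 0 records have gpa < 2
Step 2: These records originally summed to 0
Step 3: After setting to minimum: 0 × 2 = 0
Step 4: Unaffected records sum: 27.34
Step 5: Final sum = 0 + 27.34 = 27.34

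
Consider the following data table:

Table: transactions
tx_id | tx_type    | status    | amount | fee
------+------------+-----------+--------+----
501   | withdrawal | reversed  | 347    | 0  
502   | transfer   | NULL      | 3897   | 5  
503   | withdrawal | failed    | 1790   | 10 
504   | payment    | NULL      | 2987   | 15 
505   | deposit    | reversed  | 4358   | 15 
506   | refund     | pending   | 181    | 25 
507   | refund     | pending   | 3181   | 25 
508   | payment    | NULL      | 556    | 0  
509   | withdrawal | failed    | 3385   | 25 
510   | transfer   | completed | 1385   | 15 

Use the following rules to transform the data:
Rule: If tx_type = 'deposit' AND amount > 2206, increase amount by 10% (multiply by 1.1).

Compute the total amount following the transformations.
22502.8

Step 1: Find records where tx_type = 'deposit' AND amount > 2206
Step 2: 1 records match, summing to 4358
Step 3: After multiplier: 4358 × 1.1 = 4793.8
Step 4: Unaffected records sum: 17709
Step 5: Final sum = 4793.8 + 17709 = 22502.8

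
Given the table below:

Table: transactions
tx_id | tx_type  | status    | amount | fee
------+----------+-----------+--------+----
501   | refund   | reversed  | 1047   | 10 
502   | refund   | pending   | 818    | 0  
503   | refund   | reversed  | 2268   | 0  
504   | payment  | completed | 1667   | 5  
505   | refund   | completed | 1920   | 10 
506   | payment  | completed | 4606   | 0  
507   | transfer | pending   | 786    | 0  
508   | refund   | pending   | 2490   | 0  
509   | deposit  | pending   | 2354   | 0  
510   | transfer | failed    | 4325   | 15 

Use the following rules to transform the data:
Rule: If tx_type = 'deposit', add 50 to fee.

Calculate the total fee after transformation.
90

Step 1: Count records where tx_type = 'deposit': 1
Step 2: Total bonus added: 1 × 50 = 50
Step 3: Original sum of fee: 40
Step 4: Final sum = 40 + 50 = 90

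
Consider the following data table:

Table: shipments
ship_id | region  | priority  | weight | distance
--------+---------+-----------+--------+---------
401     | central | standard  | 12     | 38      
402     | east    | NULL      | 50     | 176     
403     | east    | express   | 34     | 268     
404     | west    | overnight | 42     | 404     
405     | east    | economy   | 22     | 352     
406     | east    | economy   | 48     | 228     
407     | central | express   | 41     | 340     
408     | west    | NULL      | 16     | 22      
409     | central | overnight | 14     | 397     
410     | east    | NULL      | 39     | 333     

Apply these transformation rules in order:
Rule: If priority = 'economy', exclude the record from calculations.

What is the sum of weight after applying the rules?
248

Step 1: Identify records where priority = 'economy'
Step 2: The excluded records sum to 70
Step 3: Original total weight = 318
Step 4: Remaining total = 318 - 70 = 248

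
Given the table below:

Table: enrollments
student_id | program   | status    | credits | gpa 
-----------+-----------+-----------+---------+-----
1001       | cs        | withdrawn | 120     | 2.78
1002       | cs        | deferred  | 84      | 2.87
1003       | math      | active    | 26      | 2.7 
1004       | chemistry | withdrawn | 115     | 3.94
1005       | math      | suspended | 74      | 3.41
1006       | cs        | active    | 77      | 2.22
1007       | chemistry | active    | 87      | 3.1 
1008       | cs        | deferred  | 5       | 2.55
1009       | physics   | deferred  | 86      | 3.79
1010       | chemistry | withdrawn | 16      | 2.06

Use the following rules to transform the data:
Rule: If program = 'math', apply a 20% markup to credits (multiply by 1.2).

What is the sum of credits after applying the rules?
710.0

Step 1: Records with program = 'math' have total credits = 100
Step 2: Apply multiplier: 100 × 1.2 = 120.0
Step 3: Other records total: 590
Step 4: Final sum = 120.0 + 590 = 710.0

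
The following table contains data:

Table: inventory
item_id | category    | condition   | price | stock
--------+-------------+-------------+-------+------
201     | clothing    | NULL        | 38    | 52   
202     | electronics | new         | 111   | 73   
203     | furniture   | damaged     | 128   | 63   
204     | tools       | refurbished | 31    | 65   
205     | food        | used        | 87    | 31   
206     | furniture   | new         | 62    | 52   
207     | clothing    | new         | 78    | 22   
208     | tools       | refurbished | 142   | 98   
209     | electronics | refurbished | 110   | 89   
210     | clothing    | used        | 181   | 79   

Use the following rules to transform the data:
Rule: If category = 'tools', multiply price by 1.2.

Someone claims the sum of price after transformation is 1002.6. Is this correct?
Yes, the result is correct.

Step 1: Calculate the correct sum after transformation
Step 2: Apply multiplier 1.2 to records where category = 'tools'
Step 3: Correct result = 1002.6
Step 4: Claimed result = 1002.6
Step 5: 1002.6 = 1002.6 ✓
Conclusion: The claimed result is correct.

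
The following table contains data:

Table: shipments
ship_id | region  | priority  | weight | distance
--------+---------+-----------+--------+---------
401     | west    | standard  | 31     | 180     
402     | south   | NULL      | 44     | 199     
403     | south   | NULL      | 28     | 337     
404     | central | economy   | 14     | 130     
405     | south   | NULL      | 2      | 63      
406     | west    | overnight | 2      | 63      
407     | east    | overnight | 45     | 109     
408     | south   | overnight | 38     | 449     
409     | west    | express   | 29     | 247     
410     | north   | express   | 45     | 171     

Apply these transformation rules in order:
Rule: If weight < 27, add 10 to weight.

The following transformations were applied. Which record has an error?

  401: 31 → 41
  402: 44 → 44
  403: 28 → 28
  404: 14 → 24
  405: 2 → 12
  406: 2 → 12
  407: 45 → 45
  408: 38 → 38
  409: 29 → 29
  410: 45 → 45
Record 401 has an error. The correct transformed value should be 31, not 41.

Step 1: Check each record against the rule
Step 2: Record 401 has weight = 31
Step 3: Since 31 >= 27, the bonus should not have been applied
Step 4: Correct value = 31, but claimed value = 41
Conclusion: Record 401 has the error.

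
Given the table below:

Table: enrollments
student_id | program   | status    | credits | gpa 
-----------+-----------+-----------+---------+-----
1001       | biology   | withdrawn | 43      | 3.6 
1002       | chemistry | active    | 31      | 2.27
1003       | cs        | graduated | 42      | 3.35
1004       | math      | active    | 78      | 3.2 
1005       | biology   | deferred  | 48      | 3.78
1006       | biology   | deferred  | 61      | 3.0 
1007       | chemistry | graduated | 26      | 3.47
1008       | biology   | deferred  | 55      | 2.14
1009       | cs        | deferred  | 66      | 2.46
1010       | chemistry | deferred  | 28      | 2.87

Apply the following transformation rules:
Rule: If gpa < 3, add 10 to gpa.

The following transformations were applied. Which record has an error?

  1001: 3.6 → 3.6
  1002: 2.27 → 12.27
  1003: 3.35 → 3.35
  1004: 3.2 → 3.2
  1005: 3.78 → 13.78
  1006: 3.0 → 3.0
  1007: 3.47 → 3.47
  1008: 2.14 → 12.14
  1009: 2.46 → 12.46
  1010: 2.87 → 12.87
Record 1005 has an error. The correct transformed value should be 3.78, not 13.78.

Step 1: Check each record against the rule
Step 2: Record 1005 has gpa = 3.78
Step 3: Since 3.78 >= 3, the bonus should not have been applied
Step 4: Correct value = 3.78, but claimed value = 13.78
Conclusion: Record 1005 has the error.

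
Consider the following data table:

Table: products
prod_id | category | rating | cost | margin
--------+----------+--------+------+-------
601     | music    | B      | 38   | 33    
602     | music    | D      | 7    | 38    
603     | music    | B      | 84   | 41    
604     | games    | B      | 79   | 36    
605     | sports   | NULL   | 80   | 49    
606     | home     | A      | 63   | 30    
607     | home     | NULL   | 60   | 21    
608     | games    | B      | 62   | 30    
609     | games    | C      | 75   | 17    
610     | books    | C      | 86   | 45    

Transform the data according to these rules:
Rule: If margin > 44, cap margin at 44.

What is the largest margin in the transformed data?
44

Step 1: Original maximum margin = 49
Step 2: Apply cap at 44
Step 3: 2 records had margin > 44 and were capped
Step 4: Maximum after transformation = 44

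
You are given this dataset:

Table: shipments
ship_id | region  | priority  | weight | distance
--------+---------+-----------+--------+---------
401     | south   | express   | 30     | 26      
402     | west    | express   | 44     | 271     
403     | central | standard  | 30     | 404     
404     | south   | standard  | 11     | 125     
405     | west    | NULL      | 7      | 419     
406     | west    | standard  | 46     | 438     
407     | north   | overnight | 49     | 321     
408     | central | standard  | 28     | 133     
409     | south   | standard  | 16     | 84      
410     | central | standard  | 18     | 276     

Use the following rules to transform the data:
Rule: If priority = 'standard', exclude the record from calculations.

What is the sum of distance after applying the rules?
1037

Step 1: Identify records where priority = 'standard'
Step 2: The excluded records sum to 1460
Step 3: Original total distance = 2497
Step 4: Remaining total = 2497 - 1460 = 1037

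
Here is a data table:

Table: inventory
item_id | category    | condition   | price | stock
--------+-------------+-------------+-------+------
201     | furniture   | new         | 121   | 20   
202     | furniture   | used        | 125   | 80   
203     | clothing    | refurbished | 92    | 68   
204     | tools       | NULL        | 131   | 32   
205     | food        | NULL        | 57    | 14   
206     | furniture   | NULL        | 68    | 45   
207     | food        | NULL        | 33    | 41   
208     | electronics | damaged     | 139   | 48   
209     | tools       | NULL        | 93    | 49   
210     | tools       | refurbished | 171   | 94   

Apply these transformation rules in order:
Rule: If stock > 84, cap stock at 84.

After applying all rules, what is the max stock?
84

Step 1: Original maximum stock = 94
Step 2: Apply cap at 84
Step 3: 1 records had stock > 84 and were capped
Step 4: Maximum after transformation = 84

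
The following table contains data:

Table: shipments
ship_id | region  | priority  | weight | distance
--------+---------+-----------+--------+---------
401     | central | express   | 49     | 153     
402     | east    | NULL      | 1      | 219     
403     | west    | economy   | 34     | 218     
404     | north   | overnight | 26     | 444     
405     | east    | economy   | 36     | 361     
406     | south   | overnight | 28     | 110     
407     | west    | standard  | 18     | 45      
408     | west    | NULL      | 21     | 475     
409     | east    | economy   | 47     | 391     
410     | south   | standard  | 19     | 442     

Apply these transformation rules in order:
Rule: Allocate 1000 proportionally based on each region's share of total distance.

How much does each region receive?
central: 53.53, east: 339.75, north: 155.35, south: 193.14, west: 258.22

Step 1: Calculate total distance = 2858
Step 2: Calculate each region's proportion:
  central: 153/2858 = 5.35% → 53.53
  east: 971/2858 = 33.97% → 339.75
  north: 444/2858 = 15.54% → 155.35
  south: 552/2858 = 19.31% → 193.14
  west: 738/2858 = 25.82% → 258.22
Step 3: Verify: sum of allocations ≈ 1000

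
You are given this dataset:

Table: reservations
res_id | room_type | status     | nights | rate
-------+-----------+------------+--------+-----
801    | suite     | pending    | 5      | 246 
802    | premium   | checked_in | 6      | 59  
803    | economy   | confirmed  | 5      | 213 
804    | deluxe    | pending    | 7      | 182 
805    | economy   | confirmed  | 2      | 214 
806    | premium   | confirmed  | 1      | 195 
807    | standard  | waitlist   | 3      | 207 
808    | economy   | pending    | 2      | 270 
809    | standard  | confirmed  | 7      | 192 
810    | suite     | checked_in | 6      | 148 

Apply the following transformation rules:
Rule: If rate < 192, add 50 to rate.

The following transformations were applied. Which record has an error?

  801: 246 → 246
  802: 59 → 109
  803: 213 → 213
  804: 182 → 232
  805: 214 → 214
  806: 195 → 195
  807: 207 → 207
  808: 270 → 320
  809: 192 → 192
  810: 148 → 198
Record 808 has an error. The correct transformed value should be 270, not 320.

Step 1: Check each record against the rule
Step 2: Record 808 has rate = 270
Step 3: Since 270 >= 192, the bonus should not have been applied
Step 4: Correct value = 270, but claimed value = 320
Conclusion: Record 808 has the error.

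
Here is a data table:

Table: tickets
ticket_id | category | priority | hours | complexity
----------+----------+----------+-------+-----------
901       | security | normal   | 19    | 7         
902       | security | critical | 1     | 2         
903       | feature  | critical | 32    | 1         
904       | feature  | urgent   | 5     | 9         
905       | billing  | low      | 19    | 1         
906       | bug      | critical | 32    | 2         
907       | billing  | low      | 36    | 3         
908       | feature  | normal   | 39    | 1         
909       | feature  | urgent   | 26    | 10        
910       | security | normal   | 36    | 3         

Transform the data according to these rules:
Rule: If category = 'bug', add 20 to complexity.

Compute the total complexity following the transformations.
59

Step 1: Count records where category = 'bug': 1
Step 2: Total bonus added: 1 × 20 = 20
Step 3: Original sum of complexity: 39
Step 4: Final sum = 39 + 20 = 59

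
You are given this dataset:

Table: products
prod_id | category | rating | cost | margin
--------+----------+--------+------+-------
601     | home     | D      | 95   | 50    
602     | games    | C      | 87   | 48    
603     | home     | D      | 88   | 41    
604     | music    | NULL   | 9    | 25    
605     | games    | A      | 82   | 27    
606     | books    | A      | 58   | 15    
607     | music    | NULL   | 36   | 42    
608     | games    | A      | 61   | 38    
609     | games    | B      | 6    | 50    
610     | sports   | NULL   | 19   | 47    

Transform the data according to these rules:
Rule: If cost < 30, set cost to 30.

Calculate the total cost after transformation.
597

Step 1: 3 records have cost < 30
Step 2: These records originally summed to 34
Step 3: After setting to minimum: 3 × 30 = 90
Step 4: Unaffected records sum: 507
Step 5: Final sum = 90 + 507 = 597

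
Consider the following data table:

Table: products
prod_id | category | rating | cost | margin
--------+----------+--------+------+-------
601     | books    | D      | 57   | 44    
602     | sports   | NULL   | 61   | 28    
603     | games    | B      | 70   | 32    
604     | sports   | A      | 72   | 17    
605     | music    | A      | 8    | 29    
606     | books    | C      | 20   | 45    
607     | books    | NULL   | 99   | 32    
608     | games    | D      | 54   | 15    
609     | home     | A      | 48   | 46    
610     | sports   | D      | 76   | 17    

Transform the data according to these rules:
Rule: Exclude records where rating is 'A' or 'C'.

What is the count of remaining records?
6

Step 1: Count records to exclude
  - 3 (A) + 1 (C) = 4 records
Step 2: Total records: 10
Step 3: Remaining = 10 - 4 = 6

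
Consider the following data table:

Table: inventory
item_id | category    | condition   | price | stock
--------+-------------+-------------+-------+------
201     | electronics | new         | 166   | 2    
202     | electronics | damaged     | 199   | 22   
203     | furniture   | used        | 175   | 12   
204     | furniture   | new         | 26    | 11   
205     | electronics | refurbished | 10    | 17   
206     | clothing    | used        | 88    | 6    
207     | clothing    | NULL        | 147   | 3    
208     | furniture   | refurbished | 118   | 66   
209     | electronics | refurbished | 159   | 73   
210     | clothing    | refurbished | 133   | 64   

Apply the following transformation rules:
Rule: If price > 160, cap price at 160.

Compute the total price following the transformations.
1161

Step 1: 3 records have price > 160
Step 2: These records originally summed to 540
Step 3: After capping: 3 × 160 = 480
Step 4: Unaffected records sum: 681
Step 5: Final sum = 480 + 681 = 1161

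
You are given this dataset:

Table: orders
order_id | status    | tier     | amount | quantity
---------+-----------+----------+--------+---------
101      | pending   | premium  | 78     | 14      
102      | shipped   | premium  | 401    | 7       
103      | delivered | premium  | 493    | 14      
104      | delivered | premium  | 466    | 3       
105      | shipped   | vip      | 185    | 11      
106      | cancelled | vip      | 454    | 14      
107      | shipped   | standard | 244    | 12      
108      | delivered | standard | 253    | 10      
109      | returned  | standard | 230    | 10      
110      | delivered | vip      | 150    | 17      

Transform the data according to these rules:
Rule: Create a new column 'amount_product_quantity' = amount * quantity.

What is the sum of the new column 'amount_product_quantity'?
30898

Step 1: For each record, compute amount * quantity
Example calculations:
  78 * 14 = 1092
  401 * 7 = 2807
  493 * 14 = 6902
  ...
Step 2: Sum all derived values
Step 3: Total = 30898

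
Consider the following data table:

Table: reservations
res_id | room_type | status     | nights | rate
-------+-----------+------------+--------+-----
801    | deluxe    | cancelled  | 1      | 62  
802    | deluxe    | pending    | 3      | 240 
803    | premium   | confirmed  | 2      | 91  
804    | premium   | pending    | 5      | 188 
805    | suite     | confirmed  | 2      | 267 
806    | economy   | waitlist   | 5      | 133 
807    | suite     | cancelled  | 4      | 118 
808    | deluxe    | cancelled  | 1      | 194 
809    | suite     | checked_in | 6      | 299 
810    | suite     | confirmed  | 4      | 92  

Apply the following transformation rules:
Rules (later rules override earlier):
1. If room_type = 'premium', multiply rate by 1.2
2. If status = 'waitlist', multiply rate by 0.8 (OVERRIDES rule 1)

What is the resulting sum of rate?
1713.2

Step 1: Rule 2 takes priority for records with status = 'waitlist'
  - 1 records: 133 × 0.8 = 106.4
Step 2: Rule 1 applies to remaining records with room_type = 'premium'
  - 2 records: 279 × 1.2 = 334.8
Step 3: Other records unchanged: 1272
Step 4: Final sum = 106.4 + 334.8 + 1272 = 1713.2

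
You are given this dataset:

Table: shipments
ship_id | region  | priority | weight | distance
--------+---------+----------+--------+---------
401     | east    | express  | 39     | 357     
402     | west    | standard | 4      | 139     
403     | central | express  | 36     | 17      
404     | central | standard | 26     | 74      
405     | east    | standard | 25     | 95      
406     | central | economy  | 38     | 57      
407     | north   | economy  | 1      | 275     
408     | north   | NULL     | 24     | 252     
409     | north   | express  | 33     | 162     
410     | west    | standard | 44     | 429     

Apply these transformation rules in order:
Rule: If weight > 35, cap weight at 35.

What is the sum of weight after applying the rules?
253

Step 1: 4 records have weight > 35
Step 2: These records originally summed to 157
Step 3: After capping: 4 × 35 = 140
Step 4: Unaffected records sum: 113
Step 5: Final sum = 140 + 113 = 253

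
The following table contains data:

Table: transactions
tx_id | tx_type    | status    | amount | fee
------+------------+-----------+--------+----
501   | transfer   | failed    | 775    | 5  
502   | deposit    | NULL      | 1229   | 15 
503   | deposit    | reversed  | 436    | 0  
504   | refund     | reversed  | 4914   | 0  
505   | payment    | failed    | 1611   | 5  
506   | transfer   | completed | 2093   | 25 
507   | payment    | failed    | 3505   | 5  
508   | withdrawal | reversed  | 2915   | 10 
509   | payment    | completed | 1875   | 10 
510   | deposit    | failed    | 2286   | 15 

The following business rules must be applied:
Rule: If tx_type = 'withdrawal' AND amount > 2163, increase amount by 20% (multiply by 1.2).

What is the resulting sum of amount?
22222.0

Step 1: Find records where tx_type = 'withdrawal' AND amount > 2163
Step 2: 1 records match, summing to 2915
Step 3: After multiplier: 2915 × 1.2 = 3498.0
Step 4: Unaffected records sum: 18724
Step 5: Final sum = 3498.0 + 18724 = 22222.0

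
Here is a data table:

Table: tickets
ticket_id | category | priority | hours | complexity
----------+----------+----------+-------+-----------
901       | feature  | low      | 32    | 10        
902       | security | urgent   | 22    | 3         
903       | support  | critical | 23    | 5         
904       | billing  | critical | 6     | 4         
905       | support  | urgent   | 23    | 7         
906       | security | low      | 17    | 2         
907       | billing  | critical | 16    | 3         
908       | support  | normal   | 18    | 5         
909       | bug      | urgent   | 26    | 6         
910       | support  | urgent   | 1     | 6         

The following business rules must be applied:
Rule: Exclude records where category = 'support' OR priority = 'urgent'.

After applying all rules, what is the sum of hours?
71

Step 1: Find records where category = 'support' OR priority = 'urgent'
Step 2: 6 records match, summing to 113
Step 3: Original sum: 184
Step 4: Remaining sum = 184 - 113 = 71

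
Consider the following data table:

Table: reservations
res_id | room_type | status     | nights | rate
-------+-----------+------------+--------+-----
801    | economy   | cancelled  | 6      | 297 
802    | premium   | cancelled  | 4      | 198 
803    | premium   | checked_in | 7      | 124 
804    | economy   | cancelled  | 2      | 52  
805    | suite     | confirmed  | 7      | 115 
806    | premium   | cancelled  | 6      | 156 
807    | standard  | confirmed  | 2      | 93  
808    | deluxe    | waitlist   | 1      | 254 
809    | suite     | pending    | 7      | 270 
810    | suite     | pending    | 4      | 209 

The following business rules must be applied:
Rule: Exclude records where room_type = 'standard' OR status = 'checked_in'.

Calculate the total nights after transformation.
37

Step 1: Find records where room_type = 'standard' OR status = 'checked_in'
Step 2: 2 records match, summing to 9
Step 3: Original sum: 46
Step 4: Remaining sum = 46 - 9 = 37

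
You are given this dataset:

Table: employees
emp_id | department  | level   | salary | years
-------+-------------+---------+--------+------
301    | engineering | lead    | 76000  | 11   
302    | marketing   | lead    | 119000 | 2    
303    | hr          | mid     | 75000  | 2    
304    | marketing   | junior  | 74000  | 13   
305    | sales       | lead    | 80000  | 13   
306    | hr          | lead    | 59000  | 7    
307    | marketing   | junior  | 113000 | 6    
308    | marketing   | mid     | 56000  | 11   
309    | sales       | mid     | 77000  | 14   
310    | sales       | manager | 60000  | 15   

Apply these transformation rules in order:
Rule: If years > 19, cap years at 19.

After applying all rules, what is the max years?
15

Step 1: Original maximum years = 15
Step 2: Check cap of 19 against maximum
Step 3: No records exceed the cap (max 15 <= cap 19), so no capping applies
Step 4: Maximum after transformation = 15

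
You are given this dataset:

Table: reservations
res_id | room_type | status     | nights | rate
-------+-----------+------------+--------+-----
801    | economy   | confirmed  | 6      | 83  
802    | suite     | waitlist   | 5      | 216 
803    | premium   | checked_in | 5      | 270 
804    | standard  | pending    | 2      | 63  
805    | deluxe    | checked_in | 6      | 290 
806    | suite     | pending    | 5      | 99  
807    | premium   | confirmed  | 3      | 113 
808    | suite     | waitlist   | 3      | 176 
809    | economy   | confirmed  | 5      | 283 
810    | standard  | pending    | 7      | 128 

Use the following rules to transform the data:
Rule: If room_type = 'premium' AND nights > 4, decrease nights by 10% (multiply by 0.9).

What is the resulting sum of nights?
46.5

Step 1: Find records where room_type = 'premium' AND nights > 4
Step 2: 1 records match, summing to 5
Step 3: After multiplier: 5 × 0.9 = 4.5
Step 4: Unaffected records sum: 42
Step 5: Final sum = 4.5 + 42 = 46.5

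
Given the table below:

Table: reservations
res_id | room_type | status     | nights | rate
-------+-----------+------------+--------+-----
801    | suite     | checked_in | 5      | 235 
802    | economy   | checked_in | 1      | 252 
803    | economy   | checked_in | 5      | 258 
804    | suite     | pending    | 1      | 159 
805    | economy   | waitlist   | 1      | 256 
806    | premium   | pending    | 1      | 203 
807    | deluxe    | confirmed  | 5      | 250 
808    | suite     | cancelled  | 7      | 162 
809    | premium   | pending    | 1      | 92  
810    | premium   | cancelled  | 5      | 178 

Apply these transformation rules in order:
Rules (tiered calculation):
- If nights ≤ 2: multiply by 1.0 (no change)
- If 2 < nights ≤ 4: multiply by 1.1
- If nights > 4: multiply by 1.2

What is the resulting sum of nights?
37.4

Step 1: Tier 1 (nights ≤ 2): 5 records, sum = 5 × 1.0 = 5.0
Step 2: Tier 2 (2 < nights ≤ 4): 0 records, sum = 0 × 1.1 = 0.0
Step 3: Tier 3 (nights > 4): 5 records, sum = 27 × 1.2 = 32.4
Step 4: Final sum = 5.0 + 0.0 + 32.4 = 37.4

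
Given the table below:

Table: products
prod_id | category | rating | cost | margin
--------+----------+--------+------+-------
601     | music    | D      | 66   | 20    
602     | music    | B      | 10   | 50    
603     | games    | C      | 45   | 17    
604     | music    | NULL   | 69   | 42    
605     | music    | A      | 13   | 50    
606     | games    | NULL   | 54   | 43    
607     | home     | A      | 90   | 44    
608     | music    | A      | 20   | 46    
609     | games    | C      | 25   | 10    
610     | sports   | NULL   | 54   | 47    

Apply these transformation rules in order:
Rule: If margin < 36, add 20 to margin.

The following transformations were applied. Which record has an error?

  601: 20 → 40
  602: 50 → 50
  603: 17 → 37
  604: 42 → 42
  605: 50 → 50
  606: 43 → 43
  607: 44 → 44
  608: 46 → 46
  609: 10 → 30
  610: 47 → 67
Record 610 has an error. The correct transformed value should be 47, not 67.

Step 1: Check each record against the rule
Step 2: Record 610 has margin = 47
Step 3: Since 47 >= 36, the bonus should not have been applied
Step 4: Correct value = 47, but claimed value = 67
Conclusion: Record 610 has the error.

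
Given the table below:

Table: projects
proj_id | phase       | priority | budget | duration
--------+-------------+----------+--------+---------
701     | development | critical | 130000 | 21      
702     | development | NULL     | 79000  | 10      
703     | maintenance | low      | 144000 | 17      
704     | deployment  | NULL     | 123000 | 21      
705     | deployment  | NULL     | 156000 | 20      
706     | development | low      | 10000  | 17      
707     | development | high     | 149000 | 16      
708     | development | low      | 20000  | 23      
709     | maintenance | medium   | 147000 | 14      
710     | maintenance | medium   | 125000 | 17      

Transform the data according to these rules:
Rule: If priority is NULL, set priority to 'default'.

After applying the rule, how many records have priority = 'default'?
3

Step 1: Count records where priority IS NULL
Step 2: Found 3 records with NULL priority
Step 3: These records will have priority set to 'default'
Step 4: Records already having priority = 'default': 0
Step 5: Answer: 3 + 0 = 3 records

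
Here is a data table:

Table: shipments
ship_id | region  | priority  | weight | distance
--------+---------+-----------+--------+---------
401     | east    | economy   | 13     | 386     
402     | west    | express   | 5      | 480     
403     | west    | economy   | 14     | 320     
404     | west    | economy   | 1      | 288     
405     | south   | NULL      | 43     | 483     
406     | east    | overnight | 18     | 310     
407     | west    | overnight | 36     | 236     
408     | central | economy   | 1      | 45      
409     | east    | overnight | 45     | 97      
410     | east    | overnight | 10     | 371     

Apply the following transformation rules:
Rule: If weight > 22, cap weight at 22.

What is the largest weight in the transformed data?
22

Step 1: Original maximum weight = 45
Step 2: Apply cap at 22
Step 3: 3 records had weight > 22 and were capped
Step 4: Maximum after transformation = 22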